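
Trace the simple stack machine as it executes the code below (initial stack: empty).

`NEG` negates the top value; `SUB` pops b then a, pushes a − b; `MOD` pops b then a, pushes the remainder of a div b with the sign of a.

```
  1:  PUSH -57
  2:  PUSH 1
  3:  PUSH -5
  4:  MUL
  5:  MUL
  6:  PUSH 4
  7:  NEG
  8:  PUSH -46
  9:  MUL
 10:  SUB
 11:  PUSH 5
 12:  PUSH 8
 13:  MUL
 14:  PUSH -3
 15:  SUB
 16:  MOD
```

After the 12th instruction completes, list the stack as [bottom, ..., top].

PUSH -57  [-57]
PUSH 1    [-57, 1]
PUSH -5   [-57, 1, -5]
MUL       [-57, -5]
MUL       [285]
PUSH 4    [285, 4]
NEG       [285, -4]
PUSH -46  [285, -4, -46]
MUL       [285, 184]
SUB       [101]
PUSH 5    [101, 5]
PUSH 8    [101, 5, 8]

[101, 5, 8]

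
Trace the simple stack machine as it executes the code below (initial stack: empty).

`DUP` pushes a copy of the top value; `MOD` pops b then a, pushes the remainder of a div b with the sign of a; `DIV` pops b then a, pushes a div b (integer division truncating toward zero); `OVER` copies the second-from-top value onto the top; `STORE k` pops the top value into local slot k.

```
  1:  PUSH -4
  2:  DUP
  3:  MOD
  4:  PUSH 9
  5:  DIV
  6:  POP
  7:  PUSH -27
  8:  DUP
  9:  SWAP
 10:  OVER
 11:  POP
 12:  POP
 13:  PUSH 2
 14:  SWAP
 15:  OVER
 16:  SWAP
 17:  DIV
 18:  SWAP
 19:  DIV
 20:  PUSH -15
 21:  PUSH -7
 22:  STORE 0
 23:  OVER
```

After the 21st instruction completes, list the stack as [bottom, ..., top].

[0, -15, -7]

PUSH -4  → -4
DUP      → -4 -4
MOD      → 0
PUSH 9   → 0 9
DIV      → 0
POP      → (empty)
PUSH -27 → -27
DUP      → -27 -27
SWAP     → -27 -27
OVER     → -27 -27 -27
POP      → -27 -27
POP      → -27
PUSH 2   → -27 2
SWAP     → 2 -27
OVER     → 2 -27 2
SWAP     → 2 2 -27
DIV      → 2 0
SWAP     → 0 2
DIV      → 0
PUSH -15 → 0 -15
PUSH -7  → 0 -15 -7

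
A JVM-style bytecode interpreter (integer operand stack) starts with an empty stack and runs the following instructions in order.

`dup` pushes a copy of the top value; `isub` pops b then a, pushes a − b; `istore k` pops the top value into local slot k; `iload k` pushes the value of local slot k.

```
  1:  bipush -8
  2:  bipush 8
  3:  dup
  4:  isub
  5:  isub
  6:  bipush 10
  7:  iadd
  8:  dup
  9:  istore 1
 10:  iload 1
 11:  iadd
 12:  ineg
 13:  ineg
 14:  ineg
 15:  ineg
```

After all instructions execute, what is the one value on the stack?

4

bipush -8 -> -8
bipush 8  -> -8 8
dup       -> -8 8 8
isub      -> -8 0
isub      -> -8
bipush 10 -> -8 10
iadd      -> 2
dup       -> 2 2
istore 1  -> 2
iload 1   -> 2 2
iadd      -> 4
ineg      -> -4
ineg      -> 4
ineg      -> -4
ineg      -> 4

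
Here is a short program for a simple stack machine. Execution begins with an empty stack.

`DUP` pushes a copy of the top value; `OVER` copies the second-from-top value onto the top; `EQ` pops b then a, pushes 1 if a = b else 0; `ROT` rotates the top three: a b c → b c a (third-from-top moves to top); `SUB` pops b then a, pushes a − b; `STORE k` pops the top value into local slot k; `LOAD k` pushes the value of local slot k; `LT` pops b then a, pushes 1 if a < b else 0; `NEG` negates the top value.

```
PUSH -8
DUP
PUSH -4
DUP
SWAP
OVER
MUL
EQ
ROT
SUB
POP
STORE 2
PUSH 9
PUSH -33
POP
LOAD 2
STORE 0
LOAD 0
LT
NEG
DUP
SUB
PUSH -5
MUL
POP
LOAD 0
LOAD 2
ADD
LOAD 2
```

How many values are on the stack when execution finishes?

2

PUSH -8   -8
DUP       -8 -8
PUSH -4   -8 -8 -4
DUP       -8 -8 -4 -4
SWAP      -8 -8 -4 -4
OVER      -8 -8 -4 -4 -4
MUL       -8 -8 -4 16
EQ        -8 -8 0
ROT       -8 0 -8
SUB       -8 8
POP       -8
STORE 2   (empty)
PUSH 9    9
PUSH -33  9 -33
POP       9
LOAD 2    9 -8
STORE 0   9
LOAD 0    9 -8
LT        0
NEG       0
DUP       0 0
SUB       0
PUSH -5   0 -5
MUL       0
POP       (empty)
LOAD 0    -8
LOAD 2    -8 -8
ADD       -16
LOAD 2    -16 -8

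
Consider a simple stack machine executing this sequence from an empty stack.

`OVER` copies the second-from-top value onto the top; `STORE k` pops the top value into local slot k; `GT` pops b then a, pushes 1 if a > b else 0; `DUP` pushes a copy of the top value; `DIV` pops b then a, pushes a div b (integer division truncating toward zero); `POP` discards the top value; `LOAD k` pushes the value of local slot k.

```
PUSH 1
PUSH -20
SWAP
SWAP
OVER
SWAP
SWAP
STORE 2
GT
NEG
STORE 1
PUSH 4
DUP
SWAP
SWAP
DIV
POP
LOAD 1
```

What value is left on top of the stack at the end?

-1

PUSH 1   -> 1
PUSH -20 -> 1 -20
SWAP     -> -20 1
SWAP     -> 1 -20
OVER     -> 1 -20 1
SWAP     -> 1 1 -20
SWAP     -> 1 -20 1
STORE 2  -> 1 -20
GT       -> 1
NEG      -> -1
STORE 1  -> (empty)
PUSH 4   -> 4
DUP      -> 4 4
SWAP     -> 4 4
SWAP     -> 4 4
DIV      -> 1
POP      -> (empty)
LOAD 1   -> -1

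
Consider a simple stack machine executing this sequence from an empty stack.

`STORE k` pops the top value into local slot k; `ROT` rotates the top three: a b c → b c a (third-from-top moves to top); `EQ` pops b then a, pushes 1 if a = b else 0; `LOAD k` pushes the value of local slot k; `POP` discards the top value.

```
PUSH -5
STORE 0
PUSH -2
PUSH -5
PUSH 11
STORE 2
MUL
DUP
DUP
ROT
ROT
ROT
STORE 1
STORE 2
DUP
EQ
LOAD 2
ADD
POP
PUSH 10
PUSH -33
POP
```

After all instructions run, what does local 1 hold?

10

PUSH -5  : -5
STORE 0  : (empty)
PUSH -2  : -2
PUSH -5  : -2 -5
PUSH 11  : -2 -5 11
STORE 2  : -2 -5
MUL      : 10
DUP      : 10 10
DUP      : 10 10 10
ROT      : 10 10 10
ROT      : 10 10 10
ROT      : 10 10 10
STORE 1  : 10 10
STORE 2  : 10
DUP      : 10 10
EQ       : 1
LOAD 2   : 1 10
ADD      : 11
POP      : (empty)
PUSH 10  : 10
PUSH -33 : 10 -33
POP      : 10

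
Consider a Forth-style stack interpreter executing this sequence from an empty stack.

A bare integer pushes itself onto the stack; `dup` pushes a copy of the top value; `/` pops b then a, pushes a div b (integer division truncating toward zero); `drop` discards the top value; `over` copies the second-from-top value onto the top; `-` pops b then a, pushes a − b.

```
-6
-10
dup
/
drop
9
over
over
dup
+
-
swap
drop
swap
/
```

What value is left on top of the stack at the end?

4

-6   -> [-6]
-10  -> [-6, -10]
dup  -> [-6, -10, -10]
/    -> [-6, 1]
drop -> [-6]
9    -> [-6, 9]
over -> [-6, 9, -6]
over -> [-6, 9, -6, 9]
dup  -> [-6, 9, -6, 9, 9]
+    -> [-6, 9, -6, 18]
-    -> [-6, 9, -24]
swap -> [-6, -24, 9]
drop -> [-6, -24]
swap -> [-24, -6]
/    -> [4]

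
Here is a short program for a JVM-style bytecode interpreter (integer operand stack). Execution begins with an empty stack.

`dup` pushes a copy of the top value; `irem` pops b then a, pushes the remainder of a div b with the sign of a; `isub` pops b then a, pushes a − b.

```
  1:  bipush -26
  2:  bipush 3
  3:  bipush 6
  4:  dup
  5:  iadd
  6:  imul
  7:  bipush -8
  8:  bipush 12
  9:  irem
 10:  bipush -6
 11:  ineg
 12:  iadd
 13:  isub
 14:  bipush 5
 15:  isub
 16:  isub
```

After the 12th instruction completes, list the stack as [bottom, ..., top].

[-26, 36, -2]

bipush -26  [-26]
bipush 3    [-26, 3]
bipush 6    [-26, 3, 6]
dup         [-26, 3, 6, 6]
iadd        [-26, 3, 12]
imul        [-26, 36]
bipush -8   [-26, 36, -8]
bipush 12   [-26, 36, -8, 12]
irem        [-26, 36, -8]
bipush -6   [-26, 36, -8, -6]
ineg        [-26, 36, -8, 6]
iadd        [-26, 36, -2]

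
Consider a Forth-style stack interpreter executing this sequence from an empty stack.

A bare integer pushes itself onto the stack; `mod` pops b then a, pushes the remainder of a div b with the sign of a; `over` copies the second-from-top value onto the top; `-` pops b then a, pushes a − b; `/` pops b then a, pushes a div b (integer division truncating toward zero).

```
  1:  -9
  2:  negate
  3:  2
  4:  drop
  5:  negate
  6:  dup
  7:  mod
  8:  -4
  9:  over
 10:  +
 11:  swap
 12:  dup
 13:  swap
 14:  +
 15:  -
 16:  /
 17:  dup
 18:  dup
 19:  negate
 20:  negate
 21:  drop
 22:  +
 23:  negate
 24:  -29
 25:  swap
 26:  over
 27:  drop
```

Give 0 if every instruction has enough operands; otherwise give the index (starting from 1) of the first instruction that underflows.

16

-9     : [-9]
negate : [9]
2      : [9, 2]
drop   : [9]
negate : [-9]
dup    : [-9, -9]
mod    : [0]
-4     : [0, -4]
over   : [0, -4, 0]
+      : [0, -4]
swap   : [-4, 0]
dup    : [-4, 0, 0]
swap   : [-4, 0, 0]
+      : [-4, 0]
-      : [-4]
/  — needs 2 operands, stack has 1 → underflow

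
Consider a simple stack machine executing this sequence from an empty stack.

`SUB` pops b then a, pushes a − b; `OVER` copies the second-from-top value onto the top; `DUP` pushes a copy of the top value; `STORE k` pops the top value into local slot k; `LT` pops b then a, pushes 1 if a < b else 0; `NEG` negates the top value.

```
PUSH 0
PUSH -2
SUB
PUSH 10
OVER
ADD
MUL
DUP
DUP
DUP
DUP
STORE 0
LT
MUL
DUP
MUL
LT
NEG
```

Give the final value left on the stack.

0

PUSH 0  -> 0
PUSH -2 -> 0 -2
SUB     -> 2
PUSH 10 -> 2 10
OVER    -> 2 10 2
ADD     -> 2 12
MUL     -> 24
DUP     -> 24 24
DUP     -> 24 24 24
DUP     -> 24 24 24 24
DUP     -> 24 24 24 24 24
STORE 0 -> 24 24 24 24
LT      -> 24 24 0
MUL     -> 24 0
DUP     -> 24 0 0
MUL     -> 24 0
LT      -> 0
NEG     -> 0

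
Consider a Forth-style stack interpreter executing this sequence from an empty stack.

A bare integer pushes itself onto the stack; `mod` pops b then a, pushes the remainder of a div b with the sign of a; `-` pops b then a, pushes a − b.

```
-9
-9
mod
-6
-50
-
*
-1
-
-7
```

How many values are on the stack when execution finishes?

-9  : [-9]
-9  : [-9, -9]
mod : [0]
-6  : [0, -6]
-50 : [0, -6, -50]
-   : [0, 44]
*   : [0]
-1  : [0, -1]
-   : [1]
-7  : [1, -7]

2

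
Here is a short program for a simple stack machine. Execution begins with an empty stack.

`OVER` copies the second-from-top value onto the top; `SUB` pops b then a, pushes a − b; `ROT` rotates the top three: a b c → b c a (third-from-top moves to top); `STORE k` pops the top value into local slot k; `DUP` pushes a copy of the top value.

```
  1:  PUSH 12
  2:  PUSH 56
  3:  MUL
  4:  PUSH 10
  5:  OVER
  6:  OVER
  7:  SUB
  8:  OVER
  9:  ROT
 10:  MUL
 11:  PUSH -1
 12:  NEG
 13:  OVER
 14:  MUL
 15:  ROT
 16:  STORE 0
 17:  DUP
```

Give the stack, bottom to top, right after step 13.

[672, 662, 100, 1, 100]

PUSH 12 -> [12]
PUSH 56 -> [12, 56]
MUL     -> [672]
PUSH 10 -> [672, 10]
OVER    -> [672, 10, 672]
OVER    -> [672, 10, 672, 10]
SUB     -> [672, 10, 662]
OVER    -> [672, 10, 662, 10]
ROT     -> [672, 662, 10, 10]
MUL     -> [672, 662, 100]
PUSH -1 -> [672, 662, 100, -1]
NEG     -> [672, 662, 100, 1]
OVER    -> [672, 662, 100, 1, 100]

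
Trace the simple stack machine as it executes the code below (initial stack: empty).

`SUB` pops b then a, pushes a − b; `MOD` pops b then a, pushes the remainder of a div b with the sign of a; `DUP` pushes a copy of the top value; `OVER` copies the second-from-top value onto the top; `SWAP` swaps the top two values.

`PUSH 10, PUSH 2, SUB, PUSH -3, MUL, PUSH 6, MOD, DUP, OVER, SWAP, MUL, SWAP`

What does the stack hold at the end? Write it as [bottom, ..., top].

PUSH 10 -> [10]
PUSH 2  -> [10, 2]
SUB     -> [8]
PUSH -3 -> [8, -3]
MUL     -> [-24]
PUSH 6  -> [-24, 6]
MOD     -> [0]
DUP     -> [0, 0]
OVER    -> [0, 0, 0]
SWAP    -> [0, 0, 0]
MUL     -> [0, 0]
SWAP    -> [0, 0]

[0, 0]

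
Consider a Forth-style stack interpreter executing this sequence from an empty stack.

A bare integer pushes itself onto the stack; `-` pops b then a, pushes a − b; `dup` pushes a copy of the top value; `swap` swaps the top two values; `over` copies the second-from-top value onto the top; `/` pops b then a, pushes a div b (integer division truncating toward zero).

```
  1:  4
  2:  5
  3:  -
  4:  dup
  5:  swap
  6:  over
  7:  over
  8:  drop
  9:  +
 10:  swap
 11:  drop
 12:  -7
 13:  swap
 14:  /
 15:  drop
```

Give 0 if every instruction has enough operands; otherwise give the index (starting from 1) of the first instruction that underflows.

4    → 4
5    → 4 5
-    → -1
dup  → -1 -1
swap → -1 -1
over → -1 -1 -1
over → -1 -1 -1 -1
drop → -1 -1 -1
+    → -1 -2
swap → -2 -1
drop → -2
-7   → -2 -7
swap → -7 -2
/    → 3
drop → (empty)

0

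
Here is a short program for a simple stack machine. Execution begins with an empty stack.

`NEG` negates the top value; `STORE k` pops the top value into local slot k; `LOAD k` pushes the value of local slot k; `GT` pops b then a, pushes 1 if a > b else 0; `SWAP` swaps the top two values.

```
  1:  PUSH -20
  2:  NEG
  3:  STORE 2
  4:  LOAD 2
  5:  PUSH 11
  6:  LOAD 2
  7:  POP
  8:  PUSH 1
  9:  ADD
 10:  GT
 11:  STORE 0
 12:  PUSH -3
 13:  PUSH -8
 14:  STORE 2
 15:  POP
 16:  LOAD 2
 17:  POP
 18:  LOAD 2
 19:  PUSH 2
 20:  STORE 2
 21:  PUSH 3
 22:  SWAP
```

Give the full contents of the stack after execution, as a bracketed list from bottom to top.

PUSH -20 → [-20]
NEG      → [20]
STORE 2  → []
LOAD 2   → [20]
PUSH 11  → [20, 11]
LOAD 2   → [20, 11, 20]
POP      → [20, 11]
PUSH 1   → [20, 11, 1]
ADD      → [20, 12]
GT       → [1]
STORE 0  → []
PUSH -3  → [-3]
PUSH -8  → [-3, -8]
STORE 2  → [-3]
POP      → []
LOAD 2   → [-8]
POP      → []
LOAD 2   → [-8]
PUSH 2   → [-8, 2]
STORE 2  → [-8]
PUSH 3   → [-8, 3]
SWAP     → [3, -8]

[3, -8]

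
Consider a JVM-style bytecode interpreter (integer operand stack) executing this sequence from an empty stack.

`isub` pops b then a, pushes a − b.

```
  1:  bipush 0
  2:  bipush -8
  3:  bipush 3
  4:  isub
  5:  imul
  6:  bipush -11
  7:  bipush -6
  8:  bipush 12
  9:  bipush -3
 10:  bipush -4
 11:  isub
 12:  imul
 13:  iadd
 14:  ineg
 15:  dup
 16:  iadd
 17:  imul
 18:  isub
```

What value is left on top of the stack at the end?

-132

bipush 0   → [0]
bipush -8  → [0, -8]
bipush 3   → [0, -8, 3]
isub       → [0, -11]
imul       → [0]
bipush -11 → [0, -11]
bipush -6  → [0, -11, -6]
bipush 12  → [0, -11, -6, 12]
bipush -3  → [0, -11, -6, 12, -3]
bipush -4  → [0, -11, -6, 12, -3, -4]
isub       → [0, -11, -6, 12, 1]
imul       → [0, -11, -6, 12]
iadd       → [0, -11, 6]
ineg       → [0, -11, -6]
dup        → [0, -11, -6, -6]
iadd       → [0, -11, -12]
imul       → [0, 132]
isub       → [-132]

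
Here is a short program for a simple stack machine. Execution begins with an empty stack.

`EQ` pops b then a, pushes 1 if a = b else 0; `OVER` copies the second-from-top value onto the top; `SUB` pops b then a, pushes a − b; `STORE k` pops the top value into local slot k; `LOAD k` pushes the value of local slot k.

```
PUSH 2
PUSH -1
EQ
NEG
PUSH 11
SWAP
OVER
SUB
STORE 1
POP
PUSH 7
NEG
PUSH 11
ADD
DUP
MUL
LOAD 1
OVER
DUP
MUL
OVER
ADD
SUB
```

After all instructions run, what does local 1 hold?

PUSH 2   2
PUSH -1  2 -1
EQ       0
NEG      0
PUSH 11  0 11
SWAP     11 0
OVER     11 0 11
SUB      11 -11
STORE 1  11
POP      (empty)
PUSH 7   7
NEG      -7
PUSH 11  -7 11
ADD      4
DUP      4 4
MUL      16
LOAD 1   16 -11
OVER     16 -11 16
DUP      16 -11 16 16
MUL      16 -11 256
OVER     16 -11 256 -11
ADD      16 -11 245
SUB      16 -256

-11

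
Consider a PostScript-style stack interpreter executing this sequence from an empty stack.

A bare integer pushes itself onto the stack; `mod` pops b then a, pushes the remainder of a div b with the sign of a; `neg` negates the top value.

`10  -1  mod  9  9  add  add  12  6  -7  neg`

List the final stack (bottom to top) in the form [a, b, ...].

10  -> 10
-1  -> 10 -1
mod -> 0
9   -> 0 9
9   -> 0 9 9
add -> 0 18
add -> 18
12  -> 18 12
6   -> 18 12 6
-7  -> 18 12 6 -7
neg -> 18 12 6 7

[18, 12, 6, 7]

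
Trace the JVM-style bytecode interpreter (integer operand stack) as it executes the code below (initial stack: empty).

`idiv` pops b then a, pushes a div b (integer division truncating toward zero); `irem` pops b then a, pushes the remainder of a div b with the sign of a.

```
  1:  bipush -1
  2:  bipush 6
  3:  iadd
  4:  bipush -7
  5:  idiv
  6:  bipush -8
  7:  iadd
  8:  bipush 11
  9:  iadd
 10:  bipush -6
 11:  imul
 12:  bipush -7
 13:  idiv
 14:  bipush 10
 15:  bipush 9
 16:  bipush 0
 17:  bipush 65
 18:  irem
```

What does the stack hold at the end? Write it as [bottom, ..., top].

[2, 10, 9, 0]

bipush -1 → -1
bipush 6  → -1 6
iadd      → 5
bipush -7 → 5 -7
idiv      → 0
bipush -8 → 0 -8
iadd      → -8
bipush 11 → -8 11
iadd      → 3
bipush -6 → 3 -6
imul      → -18
bipush -7 → -18 -7
idiv      → 2
bipush 10 → 2 10
bipush 9  → 2 10 9
bipush 0  → 2 10 9 0
bipush 65 → 2 10 9 0 65
irem      → 2 10 9 0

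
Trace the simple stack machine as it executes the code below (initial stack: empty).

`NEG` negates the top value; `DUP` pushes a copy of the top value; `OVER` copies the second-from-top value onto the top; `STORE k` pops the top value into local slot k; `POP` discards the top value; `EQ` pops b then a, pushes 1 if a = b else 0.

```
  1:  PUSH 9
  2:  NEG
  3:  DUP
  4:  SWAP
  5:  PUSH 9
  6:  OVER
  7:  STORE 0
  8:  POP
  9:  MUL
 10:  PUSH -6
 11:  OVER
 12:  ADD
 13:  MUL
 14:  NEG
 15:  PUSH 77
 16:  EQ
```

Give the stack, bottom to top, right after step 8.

PUSH 9  : 9
NEG     : -9
DUP     : -9 -9
SWAP    : -9 -9
PUSH 9  : -9 -9 9
OVER    : -9 -9 9 -9
STORE 0 : -9 -9 9
POP     : -9 -9

[-9, -9]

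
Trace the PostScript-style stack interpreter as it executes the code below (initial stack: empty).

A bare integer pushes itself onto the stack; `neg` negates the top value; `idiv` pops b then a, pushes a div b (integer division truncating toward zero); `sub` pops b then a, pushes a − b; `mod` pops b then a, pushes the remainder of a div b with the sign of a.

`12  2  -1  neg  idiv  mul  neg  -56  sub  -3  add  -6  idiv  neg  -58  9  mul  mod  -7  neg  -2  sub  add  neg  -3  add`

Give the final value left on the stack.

-16

12    12
2     12 2
-1    12 2 -1
neg   12 2 1
idiv  12 2
mul   24
neg   -24
-56   -24 -56
sub   32
-3    32 -3
add   29
-6    29 -6
idiv  -4
neg   4
-58   4 -58
9     4 -58 9
mul   4 -522
mod   4
-7    4 -7
neg   4 7
-2    4 7 -2
sub   4 9
add   13
neg   -13
-3    -13 -3
add   -16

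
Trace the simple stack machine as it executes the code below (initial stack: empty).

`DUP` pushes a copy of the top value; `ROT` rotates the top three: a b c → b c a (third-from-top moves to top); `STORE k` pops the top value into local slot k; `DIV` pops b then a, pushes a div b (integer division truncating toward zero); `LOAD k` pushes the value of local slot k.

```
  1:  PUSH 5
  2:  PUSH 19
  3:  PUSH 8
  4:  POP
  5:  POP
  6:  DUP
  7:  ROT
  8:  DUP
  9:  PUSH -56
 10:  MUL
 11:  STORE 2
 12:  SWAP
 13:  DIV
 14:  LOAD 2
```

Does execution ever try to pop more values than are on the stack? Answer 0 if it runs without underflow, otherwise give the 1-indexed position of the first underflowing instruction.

7

PUSH 5   5
PUSH 19  5 19
PUSH 8   5 19 8
POP      5 19
POP      5
DUP      5 5
ROT  — needs 3 operands, stack has 2 → underflow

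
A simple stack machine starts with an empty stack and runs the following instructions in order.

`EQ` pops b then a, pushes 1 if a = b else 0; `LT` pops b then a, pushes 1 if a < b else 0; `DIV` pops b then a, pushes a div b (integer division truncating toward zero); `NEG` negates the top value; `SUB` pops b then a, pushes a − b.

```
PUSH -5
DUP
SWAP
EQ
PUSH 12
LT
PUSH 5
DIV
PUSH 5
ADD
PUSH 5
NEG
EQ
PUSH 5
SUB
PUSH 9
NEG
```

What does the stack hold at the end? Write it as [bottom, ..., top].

[-5, -9]

PUSH -5 : -5
DUP     : -5 -5
SWAP    : -5 -5
EQ      : 1
PUSH 12 : 1 12
LT      : 1
PUSH 5  : 1 5
DIV     : 0
PUSH 5  : 0 5
ADD     : 5
PUSH 5  : 5 5
NEG     : 5 -5
EQ      : 0
PUSH 5  : 0 5
SUB     : -5
PUSH 9  : -5 9
NEG     : -5 -9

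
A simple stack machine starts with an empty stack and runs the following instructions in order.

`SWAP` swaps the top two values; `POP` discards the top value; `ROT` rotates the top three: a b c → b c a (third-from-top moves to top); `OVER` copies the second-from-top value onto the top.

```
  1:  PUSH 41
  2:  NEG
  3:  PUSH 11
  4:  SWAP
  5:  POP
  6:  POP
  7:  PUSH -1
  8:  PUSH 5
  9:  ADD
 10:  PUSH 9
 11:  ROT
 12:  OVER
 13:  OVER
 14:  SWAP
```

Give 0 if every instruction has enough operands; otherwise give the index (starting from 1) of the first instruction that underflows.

PUSH 41 -> [41]
NEG     -> [-41]
PUSH 11 -> [-41, 11]
SWAP    -> [11, -41]
POP     -> [11]
POP     -> []
PUSH -1 -> [-1]
PUSH 5  -> [-1, 5]
ADD     -> [4]
PUSH 9  -> [4, 9]
ROT  — needs 3 operands, stack has 2 → underflow

11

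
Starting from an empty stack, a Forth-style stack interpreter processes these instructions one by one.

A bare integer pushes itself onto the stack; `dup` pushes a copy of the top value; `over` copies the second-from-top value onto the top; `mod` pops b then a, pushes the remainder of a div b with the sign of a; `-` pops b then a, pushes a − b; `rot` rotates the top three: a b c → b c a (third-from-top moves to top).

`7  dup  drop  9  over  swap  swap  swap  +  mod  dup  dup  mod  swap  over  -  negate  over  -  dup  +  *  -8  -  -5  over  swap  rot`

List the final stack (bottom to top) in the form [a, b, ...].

7       [7]
dup     [7, 7]
drop    [7]
9       [7, 9]
over    [7, 9, 7]
swap    [7, 7, 9]
swap    [7, 9, 7]
swap    [7, 7, 9]
+       [7, 16]
mod     [7]
dup     [7, 7]
dup     [7, 7, 7]
mod     [7, 0]
swap    [0, 7]
over    [0, 7, 0]
-       [0, 7]
negate  [0, -7]
over    [0, -7, 0]
-       [0, -7]
dup     [0, -7, -7]
+       [0, -14]
*       [0]
-8      [0, -8]
-       [8]
-5      [8, -5]
over    [8, -5, 8]
swap    [8, 8, -5]
rot     [8, -5, 8]

[8, -5, 8]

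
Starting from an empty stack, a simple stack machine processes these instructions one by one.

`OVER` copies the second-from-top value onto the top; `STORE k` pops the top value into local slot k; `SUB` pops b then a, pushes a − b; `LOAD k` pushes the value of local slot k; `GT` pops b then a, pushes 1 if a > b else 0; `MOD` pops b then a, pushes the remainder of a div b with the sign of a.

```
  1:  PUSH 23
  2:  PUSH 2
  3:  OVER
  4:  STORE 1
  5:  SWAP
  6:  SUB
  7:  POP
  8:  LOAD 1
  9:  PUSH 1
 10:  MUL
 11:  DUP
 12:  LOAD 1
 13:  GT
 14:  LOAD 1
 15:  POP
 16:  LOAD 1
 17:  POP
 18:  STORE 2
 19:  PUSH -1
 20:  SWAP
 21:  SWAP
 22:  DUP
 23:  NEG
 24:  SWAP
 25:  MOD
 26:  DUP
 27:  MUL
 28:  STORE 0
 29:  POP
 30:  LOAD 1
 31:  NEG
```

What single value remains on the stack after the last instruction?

PUSH 23  [23]
PUSH 2   [23, 2]
OVER     [23, 2, 23]
STORE 1  [23, 2]
SWAP     [2, 23]
SUB      [-21]
POP      []
LOAD 1   [23]
PUSH 1   [23, 1]
MUL      [23]
DUP      [23, 23]
LOAD 1   [23, 23, 23]
GT       [23, 0]
LOAD 1   [23, 0, 23]
POP      [23, 0]
LOAD 1   [23, 0, 23]
POP      [23, 0]
STORE 2  [23]
PUSH -1  [23, -1]
SWAP     [-1, 23]
SWAP     [23, -1]
DUP      [23, -1, -1]
NEG      [23, -1, 1]
SWAP     [23, 1, -1]
MOD      [23, 0]
DUP      [23, 0, 0]
MUL      [23, 0]
STORE 0  [23]
POP      []
LOAD 1   [23]
NEG      [-23]

-23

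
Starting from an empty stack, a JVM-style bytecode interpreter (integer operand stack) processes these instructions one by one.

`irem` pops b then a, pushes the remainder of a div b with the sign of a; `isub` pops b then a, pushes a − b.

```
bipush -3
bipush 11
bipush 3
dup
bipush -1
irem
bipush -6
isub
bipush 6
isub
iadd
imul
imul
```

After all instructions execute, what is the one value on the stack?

bipush -3 -> [-3]
bipush 11 -> [-3, 11]
bipush 3  -> [-3, 11, 3]
dup       -> [-3, 11, 3, 3]
bipush -1 -> [-3, 11, 3, 3, -1]
irem      -> [-3, 11, 3, 0]
bipush -6 -> [-3, 11, 3, 0, -6]
isub      -> [-3, 11, 3, 6]
bipush 6  -> [-3, 11, 3, 6, 6]
isub      -> [-3, 11, 3, 0]
iadd      -> [-3, 11, 3]
imul      -> [-3, 33]
imul      -> [-99]

-99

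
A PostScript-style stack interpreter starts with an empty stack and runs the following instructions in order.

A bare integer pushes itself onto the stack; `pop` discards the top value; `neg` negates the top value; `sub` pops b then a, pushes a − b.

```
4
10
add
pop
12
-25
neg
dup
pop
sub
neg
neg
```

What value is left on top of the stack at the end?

-13

4    4
10   4 10
add  14
pop  (empty)
12   12
-25  12 -25
neg  12 25
dup  12 25 25
pop  12 25
sub  -13
neg  13
neg  -13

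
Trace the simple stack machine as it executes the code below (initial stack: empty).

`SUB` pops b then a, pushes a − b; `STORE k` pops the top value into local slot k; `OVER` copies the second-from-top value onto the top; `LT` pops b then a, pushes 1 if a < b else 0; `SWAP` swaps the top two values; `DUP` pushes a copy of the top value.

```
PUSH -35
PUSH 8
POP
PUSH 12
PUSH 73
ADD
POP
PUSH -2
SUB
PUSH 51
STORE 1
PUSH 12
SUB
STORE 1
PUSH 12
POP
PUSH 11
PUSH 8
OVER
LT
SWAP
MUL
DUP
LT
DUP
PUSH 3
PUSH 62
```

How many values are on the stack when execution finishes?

4

PUSH -35 -> [-35]
PUSH 8   -> [-35, 8]
POP      -> [-35]
PUSH 12  -> [-35, 12]
PUSH 73  -> [-35, 12, 73]
ADD      -> [-35, 85]
POP      -> [-35]
PUSH -2  -> [-35, -2]
SUB      -> [-33]
PUSH 51  -> [-33, 51]
STORE 1  -> [-33]
PUSH 12  -> [-33, 12]
SUB      -> [-45]
STORE 1  -> []
PUSH 12  -> [12]
POP      -> []
PUSH 11  -> [11]
PUSH 8   -> [11, 8]
OVER     -> [11, 8, 11]
LT       -> [11, 1]
SWAP     -> [1, 11]
MUL      -> [11]
DUP      -> [11, 11]
LT       -> [0]
DUP      -> [0, 0]
PUSH 3   -> [0, 0, 3]
PUSH 62  -> [0, 0, 3, 62]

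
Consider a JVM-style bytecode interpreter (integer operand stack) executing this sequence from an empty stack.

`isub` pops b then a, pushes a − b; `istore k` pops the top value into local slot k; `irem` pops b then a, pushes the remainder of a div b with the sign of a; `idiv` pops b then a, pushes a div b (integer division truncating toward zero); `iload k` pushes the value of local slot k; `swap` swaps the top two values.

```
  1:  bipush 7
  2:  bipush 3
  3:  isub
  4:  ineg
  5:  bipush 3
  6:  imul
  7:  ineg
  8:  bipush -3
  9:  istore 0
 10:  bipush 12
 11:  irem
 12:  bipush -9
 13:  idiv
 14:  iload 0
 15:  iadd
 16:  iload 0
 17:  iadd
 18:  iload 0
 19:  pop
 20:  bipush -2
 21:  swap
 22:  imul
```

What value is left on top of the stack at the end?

bipush 7  : 7
bipush 3  : 7 3
isub      : 4
ineg      : -4
bipush 3  : -4 3
imul      : -12
ineg      : 12
bipush -3 : 12 -3
istore 0  : 12
bipush 12 : 12 12
irem      : 0
bipush -9 : 0 -9
idiv      : 0
iload 0   : 0 -3
iadd      : -3
iload 0   : -3 -3
iadd      : -6
iload 0   : -6 -3
pop       : -6
bipush -2 : -6 -2
swap      : -2 -6
imul      : 12

12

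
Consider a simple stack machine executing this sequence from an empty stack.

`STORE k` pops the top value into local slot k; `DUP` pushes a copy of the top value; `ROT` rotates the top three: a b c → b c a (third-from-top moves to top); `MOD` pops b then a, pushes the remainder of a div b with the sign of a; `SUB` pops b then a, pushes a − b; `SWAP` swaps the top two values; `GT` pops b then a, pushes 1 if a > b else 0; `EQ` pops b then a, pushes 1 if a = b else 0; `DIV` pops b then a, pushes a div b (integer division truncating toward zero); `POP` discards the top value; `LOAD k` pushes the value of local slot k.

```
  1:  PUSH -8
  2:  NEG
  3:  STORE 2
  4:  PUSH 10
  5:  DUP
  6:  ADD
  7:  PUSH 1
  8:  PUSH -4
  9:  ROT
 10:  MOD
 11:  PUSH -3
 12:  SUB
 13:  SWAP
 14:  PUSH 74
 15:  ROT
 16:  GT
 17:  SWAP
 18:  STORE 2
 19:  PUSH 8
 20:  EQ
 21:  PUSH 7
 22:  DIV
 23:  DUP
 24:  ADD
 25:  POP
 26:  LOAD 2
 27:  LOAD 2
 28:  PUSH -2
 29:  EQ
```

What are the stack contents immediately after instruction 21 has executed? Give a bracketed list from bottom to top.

PUSH -8  -8
NEG      8
STORE 2  (empty)
PUSH 10  10
DUP      10 10
ADD      20
PUSH 1   20 1
PUSH -4  20 1 -4
ROT      1 -4 20
MOD      1 -4
PUSH -3  1 -4 -3
SUB      1 -1
SWAP     -1 1
PUSH 74  -1 1 74
ROT      1 74 -1
GT       1 1
SWAP     1 1
STORE 2  1
PUSH 8   1 8
EQ       0
PUSH 7   0 7

[0, 7]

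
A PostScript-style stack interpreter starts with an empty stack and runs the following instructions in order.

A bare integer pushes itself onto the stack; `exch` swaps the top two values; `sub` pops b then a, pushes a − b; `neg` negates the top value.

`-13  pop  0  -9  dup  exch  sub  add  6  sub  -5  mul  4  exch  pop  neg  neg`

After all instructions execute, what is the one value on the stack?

4

-13  -> -13
pop  -> (empty)
0    -> 0
-9   -> 0 -9
dup  -> 0 -9 -9
exch -> 0 -9 -9
sub  -> 0 0
add  -> 0
6    -> 0 6
sub  -> -6
-5   -> -6 -5
mul  -> 30
4    -> 30 4
exch -> 4 30
pop  -> 4
neg  -> -4
neg  -> 4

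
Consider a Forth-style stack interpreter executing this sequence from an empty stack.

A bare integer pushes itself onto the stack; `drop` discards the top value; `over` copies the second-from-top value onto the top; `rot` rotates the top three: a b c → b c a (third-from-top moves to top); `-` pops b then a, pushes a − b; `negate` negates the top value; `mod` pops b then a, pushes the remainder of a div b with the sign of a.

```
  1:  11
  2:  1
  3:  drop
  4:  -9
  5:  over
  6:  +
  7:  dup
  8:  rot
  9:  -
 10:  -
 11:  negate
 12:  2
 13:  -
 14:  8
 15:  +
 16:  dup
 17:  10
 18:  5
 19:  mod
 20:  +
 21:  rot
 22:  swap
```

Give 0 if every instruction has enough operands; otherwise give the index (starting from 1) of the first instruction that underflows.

11     → [11]
1      → [11, 1]
drop   → [11]
-9     → [11, -9]
over   → [11, -9, 11]
+      → [11, 2]
dup    → [11, 2, 2]
rot    → [2, 2, 11]
-      → [2, -9]
-      → [11]
negate → [-11]
2      → [-11, 2]
-      → [-13]
8      → [-13, 8]
+      → [-5]
dup    → [-5, -5]
10     → [-5, -5, 10]
5      → [-5, -5, 10, 5]
mod    → [-5, -5, 0]
+      → [-5, -5]
rot  — needs 3 operands, stack has 2 → underflow

21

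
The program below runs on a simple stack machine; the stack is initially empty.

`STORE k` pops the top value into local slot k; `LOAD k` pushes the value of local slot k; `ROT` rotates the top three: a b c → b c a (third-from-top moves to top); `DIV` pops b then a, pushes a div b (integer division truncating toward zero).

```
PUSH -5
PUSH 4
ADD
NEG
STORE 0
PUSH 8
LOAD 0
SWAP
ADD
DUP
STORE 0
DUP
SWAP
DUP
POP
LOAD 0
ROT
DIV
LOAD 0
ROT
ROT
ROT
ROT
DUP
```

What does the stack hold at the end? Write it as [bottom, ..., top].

[1, 9, 9, 9]

PUSH -5  -5
PUSH 4   -5 4
ADD      -1
NEG      1
STORE 0  (empty)
PUSH 8   8
LOAD 0   8 1
SWAP     1 8
ADD      9
DUP      9 9
STORE 0  9
DUP      9 9
SWAP     9 9
DUP      9 9 9
POP      9 9
LOAD 0   9 9 9
ROT      9 9 9
DIV      9 1
LOAD 0   9 1 9
ROT      1 9 9
ROT      9 9 1
ROT      9 1 9
ROT      1 9 9
DUP      1 9 9 9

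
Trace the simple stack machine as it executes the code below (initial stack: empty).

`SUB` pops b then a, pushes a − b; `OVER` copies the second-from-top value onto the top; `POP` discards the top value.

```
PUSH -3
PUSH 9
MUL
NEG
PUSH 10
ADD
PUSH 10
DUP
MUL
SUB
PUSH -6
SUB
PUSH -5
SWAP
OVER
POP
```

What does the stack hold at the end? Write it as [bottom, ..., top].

[-5, -57]

PUSH -3 : [-3]
PUSH 9  : [-3, 9]
MUL     : [-27]
NEG     : [27]
PUSH 10 : [27, 10]
ADD     : [37]
PUSH 10 : [37, 10]
DUP     : [37, 10, 10]
MUL     : [37, 100]
SUB     : [-63]
PUSH -6 : [-63, -6]
SUB     : [-57]
PUSH -5 : [-57, -5]
SWAP    : [-5, -57]
OVER    : [-5, -57, -5]
POP     : [-5, -57]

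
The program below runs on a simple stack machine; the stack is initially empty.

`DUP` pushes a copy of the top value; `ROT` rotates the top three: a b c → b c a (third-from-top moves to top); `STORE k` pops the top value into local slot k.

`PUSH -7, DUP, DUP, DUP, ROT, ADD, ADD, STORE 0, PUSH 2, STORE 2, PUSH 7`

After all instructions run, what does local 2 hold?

2

PUSH -7 → -7
DUP     → -7 -7
DUP     → -7 -7 -7
DUP     → -7 -7 -7 -7
ROT     → -7 -7 -7 -7
ADD     → -7 -7 -14
ADD     → -7 -21
STORE 0 → -7
PUSH 2  → -7 2
STORE 2 → -7
PUSH 7  → -7 7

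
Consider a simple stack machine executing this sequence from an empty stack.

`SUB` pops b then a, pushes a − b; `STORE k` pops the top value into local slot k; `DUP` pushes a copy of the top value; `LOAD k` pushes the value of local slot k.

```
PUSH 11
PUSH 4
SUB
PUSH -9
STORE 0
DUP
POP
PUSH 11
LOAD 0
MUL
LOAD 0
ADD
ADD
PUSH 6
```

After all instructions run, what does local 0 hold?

PUSH 11  11
PUSH 4   11 4
SUB      7
PUSH -9  7 -9
STORE 0  7
DUP      7 7
POP      7
PUSH 11  7 11
LOAD 0   7 11 -9
MUL      7 -99
LOAD 0   7 -99 -9
ADD      7 -108
ADD      -101
PUSH 6   -101 6

-9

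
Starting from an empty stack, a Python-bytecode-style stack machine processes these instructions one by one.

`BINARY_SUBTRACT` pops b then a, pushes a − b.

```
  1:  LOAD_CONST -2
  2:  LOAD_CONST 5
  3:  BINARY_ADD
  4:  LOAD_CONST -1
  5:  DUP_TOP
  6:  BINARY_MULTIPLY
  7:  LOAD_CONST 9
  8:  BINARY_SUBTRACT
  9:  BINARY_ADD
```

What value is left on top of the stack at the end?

LOAD_CONST -2   : [-2]
LOAD_CONST 5    : [-2, 5]
BINARY_ADD      : [3]
LOAD_CONST -1   : [3, -1]
DUP_TOP         : [3, -1, -1]
BINARY_MULTIPLY : [3, 1]
LOAD_CONST 9    : [3, 1, 9]
BINARY_SUBTRACT : [3, -8]
BINARY_ADD      : [-5]

-5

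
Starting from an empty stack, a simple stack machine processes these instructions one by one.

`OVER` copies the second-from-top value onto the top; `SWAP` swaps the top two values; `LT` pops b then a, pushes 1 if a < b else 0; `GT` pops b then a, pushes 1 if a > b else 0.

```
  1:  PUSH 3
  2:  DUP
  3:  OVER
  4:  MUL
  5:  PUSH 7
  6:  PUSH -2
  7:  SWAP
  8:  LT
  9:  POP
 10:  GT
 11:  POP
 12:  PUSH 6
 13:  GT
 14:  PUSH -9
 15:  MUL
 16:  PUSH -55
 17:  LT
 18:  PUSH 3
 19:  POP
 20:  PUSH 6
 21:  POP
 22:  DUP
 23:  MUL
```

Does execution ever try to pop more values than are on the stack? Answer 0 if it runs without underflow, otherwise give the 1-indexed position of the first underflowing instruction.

13

PUSH 3  : 3
DUP     : 3 3
OVER    : 3 3 3
MUL     : 3 9
PUSH 7  : 3 9 7
PUSH -2 : 3 9 7 -2
SWAP    : 3 9 -2 7
LT      : 3 9 1
POP     : 3 9
GT      : 0
POP     : (empty)
PUSH 6  : 6
GT  — needs 2 operands, stack has 1 → underflow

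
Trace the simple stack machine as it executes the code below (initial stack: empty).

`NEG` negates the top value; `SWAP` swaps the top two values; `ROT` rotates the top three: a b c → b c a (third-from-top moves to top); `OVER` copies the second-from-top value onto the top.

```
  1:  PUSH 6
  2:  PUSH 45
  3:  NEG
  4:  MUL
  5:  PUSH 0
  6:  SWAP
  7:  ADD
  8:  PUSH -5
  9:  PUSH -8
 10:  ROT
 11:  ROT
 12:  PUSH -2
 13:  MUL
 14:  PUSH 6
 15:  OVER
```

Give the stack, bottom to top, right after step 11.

[-8, -270, -5]

PUSH 6  : [6]
PUSH 45 : [6, 45]
NEG     : [6, -45]
MUL     : [-270]
PUSH 0  : [-270, 0]
SWAP    : [0, -270]
ADD     : [-270]
PUSH -5 : [-270, -5]
PUSH -8 : [-270, -5, -8]
ROT     : [-5, -8, -270]
ROT     : [-8, -270, -5]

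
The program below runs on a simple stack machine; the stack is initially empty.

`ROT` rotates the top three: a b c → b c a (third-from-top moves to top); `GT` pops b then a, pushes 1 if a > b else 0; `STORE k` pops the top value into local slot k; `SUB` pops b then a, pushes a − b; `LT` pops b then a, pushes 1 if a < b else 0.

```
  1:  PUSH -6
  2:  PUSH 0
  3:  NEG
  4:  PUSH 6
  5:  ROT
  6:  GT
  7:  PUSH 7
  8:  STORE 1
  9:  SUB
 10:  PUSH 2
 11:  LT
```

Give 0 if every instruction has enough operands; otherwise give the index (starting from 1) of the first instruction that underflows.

0

PUSH -6 : -6
PUSH 0  : -6 0
NEG     : -6 0
PUSH 6  : -6 0 6
ROT     : 0 6 -6
GT      : 0 1
PUSH 7  : 0 1 7
STORE 1 : 0 1
SUB     : -1
PUSH 2  : -1 2
LT      : 1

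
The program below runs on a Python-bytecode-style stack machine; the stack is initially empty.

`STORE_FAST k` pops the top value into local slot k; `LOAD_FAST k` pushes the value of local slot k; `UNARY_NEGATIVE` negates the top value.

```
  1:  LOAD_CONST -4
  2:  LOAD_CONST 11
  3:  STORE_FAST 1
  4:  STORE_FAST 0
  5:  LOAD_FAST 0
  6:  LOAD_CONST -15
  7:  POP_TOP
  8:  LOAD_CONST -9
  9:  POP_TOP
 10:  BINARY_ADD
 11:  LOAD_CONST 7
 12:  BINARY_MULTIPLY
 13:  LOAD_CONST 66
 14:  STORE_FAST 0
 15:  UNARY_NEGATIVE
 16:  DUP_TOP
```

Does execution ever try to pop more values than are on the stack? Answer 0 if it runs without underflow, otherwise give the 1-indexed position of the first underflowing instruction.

LOAD_CONST -4  -> [-4]
LOAD_CONST 11  -> [-4, 11]
STORE_FAST 1   -> [-4]
STORE_FAST 0   -> []
LOAD_FAST 0    -> [-4]
LOAD_CONST -15 -> [-4, -15]
POP_TOP        -> [-4]
LOAD_CONST -9  -> [-4, -9]
POP_TOP        -> [-4]
BINARY_ADD  — needs 2 operands, stack has 1 → underflow

10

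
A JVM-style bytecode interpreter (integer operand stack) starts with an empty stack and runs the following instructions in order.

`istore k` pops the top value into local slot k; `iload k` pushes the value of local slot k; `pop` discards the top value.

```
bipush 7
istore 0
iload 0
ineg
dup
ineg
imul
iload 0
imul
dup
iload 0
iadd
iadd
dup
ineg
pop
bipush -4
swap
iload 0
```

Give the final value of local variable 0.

bipush 7  : [7]
istore 0  : []
iload 0   : [7]
ineg      : [-7]
dup       : [-7, -7]
ineg      : [-7, 7]
imul      : [-49]
iload 0   : [-49, 7]
imul      : [-343]
dup       : [-343, -343]
iload 0   : [-343, -343, 7]
iadd      : [-343, -336]
iadd      : [-679]
dup       : [-679, -679]
ineg      : [-679, 679]
pop       : [-679]
bipush -4 : [-679, -4]
swap      : [-4, -679]
iload 0   : [-4, -679, 7]

7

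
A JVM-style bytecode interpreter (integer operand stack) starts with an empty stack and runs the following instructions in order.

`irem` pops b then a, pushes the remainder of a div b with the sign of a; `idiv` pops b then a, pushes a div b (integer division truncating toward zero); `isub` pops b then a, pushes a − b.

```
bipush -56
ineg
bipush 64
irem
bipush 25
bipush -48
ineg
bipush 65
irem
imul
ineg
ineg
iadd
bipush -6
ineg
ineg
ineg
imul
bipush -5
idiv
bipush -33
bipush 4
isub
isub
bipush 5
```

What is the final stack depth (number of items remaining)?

2

bipush -56 → -56
ineg       → 56
bipush 64  → 56 64
irem       → 56
bipush 25  → 56 25
bipush -48 → 56 25 -48
ineg       → 56 25 48
bipush 65  → 56 25 48 65
irem       → 56 25 48
imul       → 56 1200
ineg       → 56 -1200
ineg       → 56 1200
iadd       → 1256
bipush -6  → 1256 -6
ineg       → 1256 6
ineg       → 1256 -6
ineg       → 1256 6
imul       → 7536
bipush -5  → 7536 -5
idiv       → -1507
bipush -33 → -1507 -33
bipush 4   → -1507 -33 4
isub       → -1507 -37
isub       → -1470
bipush 5   → -1470 5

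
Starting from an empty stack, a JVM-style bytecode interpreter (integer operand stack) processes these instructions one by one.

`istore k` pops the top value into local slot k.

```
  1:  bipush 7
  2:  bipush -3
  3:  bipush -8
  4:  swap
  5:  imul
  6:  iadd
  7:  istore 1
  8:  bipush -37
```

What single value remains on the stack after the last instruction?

-37

bipush 7    7
bipush -3   7 -3
bipush -8   7 -3 -8
swap        7 -8 -3
imul        7 24
iadd        31
istore 1    (empty)
bipush -37  -37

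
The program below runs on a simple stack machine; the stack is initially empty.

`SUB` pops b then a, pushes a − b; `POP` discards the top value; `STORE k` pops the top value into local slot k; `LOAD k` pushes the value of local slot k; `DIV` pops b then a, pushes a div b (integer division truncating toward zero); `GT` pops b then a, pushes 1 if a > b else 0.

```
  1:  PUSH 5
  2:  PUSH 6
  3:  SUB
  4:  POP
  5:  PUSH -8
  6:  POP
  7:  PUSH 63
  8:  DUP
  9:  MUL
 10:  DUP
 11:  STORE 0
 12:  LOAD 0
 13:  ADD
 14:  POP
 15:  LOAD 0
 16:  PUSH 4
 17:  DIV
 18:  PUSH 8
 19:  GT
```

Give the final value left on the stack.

PUSH 5  -> 5
PUSH 6  -> 5 6
SUB     -> -1
POP     -> (empty)
PUSH -8 -> -8
POP     -> (empty)
PUSH 63 -> 63
DUP     -> 63 63
MUL     -> 3969
DUP     -> 3969 3969
STORE 0 -> 3969
LOAD 0  -> 3969 3969
ADD     -> 7938
POP     -> (empty)
LOAD 0  -> 3969
PUSH 4  -> 3969 4
DIV     -> 992
PUSH 8  -> 992 8
GT      -> 1

1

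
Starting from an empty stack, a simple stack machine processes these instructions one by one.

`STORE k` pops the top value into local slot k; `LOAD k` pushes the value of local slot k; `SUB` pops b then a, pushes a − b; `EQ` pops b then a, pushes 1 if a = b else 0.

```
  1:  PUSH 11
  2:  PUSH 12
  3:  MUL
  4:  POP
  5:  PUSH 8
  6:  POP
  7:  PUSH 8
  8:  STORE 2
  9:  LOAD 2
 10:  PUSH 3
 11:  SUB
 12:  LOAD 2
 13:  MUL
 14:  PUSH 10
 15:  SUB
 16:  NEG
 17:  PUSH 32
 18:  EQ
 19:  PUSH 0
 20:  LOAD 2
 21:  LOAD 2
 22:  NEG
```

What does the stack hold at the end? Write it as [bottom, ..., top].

[0, 0, 8, -8]

PUSH 11 -> 11
PUSH 12 -> 11 12
MUL     -> 132
POP     -> (empty)
PUSH 8  -> 8
POP     -> (empty)
PUSH 8  -> 8
STORE 2 -> (empty)
LOAD 2  -> 8
PUSH 3  -> 8 3
SUB     -> 5
LOAD 2  -> 5 8
MUL     -> 40
PUSH 10 -> 40 10
SUB     -> 30
NEG     -> -30
PUSH 32 -> -30 32
EQ      -> 0
PUSH 0  -> 0 0
LOAD 2  -> 0 0 8
LOAD 2  -> 0 0 8 8
NEG     -> 0 0 8 -8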